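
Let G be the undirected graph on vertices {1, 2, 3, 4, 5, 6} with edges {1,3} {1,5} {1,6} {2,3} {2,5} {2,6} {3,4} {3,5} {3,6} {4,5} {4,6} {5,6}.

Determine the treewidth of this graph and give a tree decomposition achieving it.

Every bag has size at most 4, so the width is 4 − 1 = 3 and tw(G) ≤ 3. Conversely, {1, 3, 5, 6} is a clique of size 4, and the vertices of any clique must share a bag in every tree decomposition; so some bag has ≥ 4 vertices and tw(G) ≥ 3. Therefore the treewidth is 3.

Treewidth 3.
One such decomposition:
Bags: B1 = {3, 4, 5, 6}  B2 = {1, 3, 5, 6}  B3 = {2, 3, 5, 6}
Tree: B1–B2, B2–B3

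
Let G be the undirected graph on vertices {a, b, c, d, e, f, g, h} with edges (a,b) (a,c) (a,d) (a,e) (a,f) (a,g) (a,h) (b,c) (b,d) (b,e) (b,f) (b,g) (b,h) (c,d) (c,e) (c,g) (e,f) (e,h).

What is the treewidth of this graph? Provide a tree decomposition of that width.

The largest bag has 4 vertices, giving width 3; this decomposition certifies tw(G) ≤ 3. On the other hand G contains the 4-clique {a, b, e, h}. A clique must lie in a single bag of any decomposition, so no decomposition can have width below 3. Combining the bounds, tw(G) = 3.

Treewidth 3.
One such decomposition:
Bags: B1 = {a, b, c, e}  B2 = {a, b, e, h}  B3 = {a, b, e, f}  B4 = {a, b, c, g}  B5 = {a, b, c, d}
Tree: B1–B2, B2–B3, B1–B4, B4–B5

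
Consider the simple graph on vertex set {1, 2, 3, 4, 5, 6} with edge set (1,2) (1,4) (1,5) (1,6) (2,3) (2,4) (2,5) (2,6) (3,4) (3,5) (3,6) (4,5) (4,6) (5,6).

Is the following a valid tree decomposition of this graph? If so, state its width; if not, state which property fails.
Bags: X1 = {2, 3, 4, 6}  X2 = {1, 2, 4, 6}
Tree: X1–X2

A tree decomposition must satisfy three properties: every vertex lies in some bag; for every edge, both endpoints lie together in some bag; and for every vertex, the bags containing it form a connected subtree. Here vertex 5 appears in no bag, so the decomposition is invalid.

No — vertex 5 appears in no bag.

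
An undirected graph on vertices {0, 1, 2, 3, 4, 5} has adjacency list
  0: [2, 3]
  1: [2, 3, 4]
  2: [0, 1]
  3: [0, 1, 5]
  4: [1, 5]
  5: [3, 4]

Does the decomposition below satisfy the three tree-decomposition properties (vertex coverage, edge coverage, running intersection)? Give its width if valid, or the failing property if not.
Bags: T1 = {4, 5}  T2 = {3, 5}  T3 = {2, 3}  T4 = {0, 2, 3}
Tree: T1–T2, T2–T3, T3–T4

A tree decomposition must satisfy three properties: every vertex lies in some bag; for every edge, both endpoints lie together in some bag; and for every vertex, the bags containing it form a connected subtree. Here vertex 1 appears in no bag, so the decomposition is invalid.

No — vertex 1 appears in no bag.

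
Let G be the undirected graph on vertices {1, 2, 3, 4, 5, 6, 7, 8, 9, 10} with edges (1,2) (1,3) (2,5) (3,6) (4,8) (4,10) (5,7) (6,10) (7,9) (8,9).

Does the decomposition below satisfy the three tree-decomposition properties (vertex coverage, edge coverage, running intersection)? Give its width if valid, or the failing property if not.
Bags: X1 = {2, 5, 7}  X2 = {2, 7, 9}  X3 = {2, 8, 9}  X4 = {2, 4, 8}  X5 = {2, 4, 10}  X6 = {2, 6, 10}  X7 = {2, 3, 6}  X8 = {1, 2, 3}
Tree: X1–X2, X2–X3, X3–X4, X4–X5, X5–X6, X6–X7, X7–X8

Vertex coverage: the bags together contain {1, 2, 3, 4, 5, 6, 7, 8, 9, 10}, the full vertex set. Edge coverage: each edge of G has both endpoints in at least one bag. Running intersection: for every vertex, the bags containing it form a connected subtree. All three properties hold, so this is a valid tree decomposition of width max|bag| − 1 = 2, and hence tw(G) ≤ 2.

Yes; width 2.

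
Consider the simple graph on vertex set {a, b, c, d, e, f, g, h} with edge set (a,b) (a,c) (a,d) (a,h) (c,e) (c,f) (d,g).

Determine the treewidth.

A width-1 tree decomposition is:
Bags: B1 = {a, h}  B2 = {a, b}  B3 = {a, c}  B4 = {a, d}  B5 = {c, f}  B6 = {c, e}  B7 = {d, g}
Tree: B1–B2, B2–B3, B1–B4, B3–B5, B5–B6, B4–B7
The largest bag has 2 vertices, giving width 1; this decomposition certifies tw(G) ≤ 1. Any graph with an edge has treewidth ≥ 1, and G has the edge h–a. The upper and lower bounds meet at 1, so that is the treewidth.

1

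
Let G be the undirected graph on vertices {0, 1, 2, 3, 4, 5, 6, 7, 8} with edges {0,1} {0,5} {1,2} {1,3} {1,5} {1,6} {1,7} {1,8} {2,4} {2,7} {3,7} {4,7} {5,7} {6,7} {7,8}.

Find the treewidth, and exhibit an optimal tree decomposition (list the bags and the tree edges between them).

Treewidth 2.
One optimal decomposition is:
Bags: B1 = {1, 2, 7}  B2 = {1, 5, 7}  B3 = {1, 7, 8}  B4 = {1, 6, 7}  B5 = {0, 1, 5}  B6 = {2, 4, 7}  B7 = {1, 3, 7}
Tree: B1–B2, B1–B3, B2–B4, B2–B5, B1–B6, B4–B7

Every bag has size at most 3, so the width is 3 − 1 = 2 and tw(G) ≤ 2. For the lower bound, the 3 vertices {0, 1, 5} are pairwise adjacent, and any tree decomposition puts a clique entirely inside one bag — forcing width ≥ 2. The upper and lower bounds meet at 2, so that is the treewidth.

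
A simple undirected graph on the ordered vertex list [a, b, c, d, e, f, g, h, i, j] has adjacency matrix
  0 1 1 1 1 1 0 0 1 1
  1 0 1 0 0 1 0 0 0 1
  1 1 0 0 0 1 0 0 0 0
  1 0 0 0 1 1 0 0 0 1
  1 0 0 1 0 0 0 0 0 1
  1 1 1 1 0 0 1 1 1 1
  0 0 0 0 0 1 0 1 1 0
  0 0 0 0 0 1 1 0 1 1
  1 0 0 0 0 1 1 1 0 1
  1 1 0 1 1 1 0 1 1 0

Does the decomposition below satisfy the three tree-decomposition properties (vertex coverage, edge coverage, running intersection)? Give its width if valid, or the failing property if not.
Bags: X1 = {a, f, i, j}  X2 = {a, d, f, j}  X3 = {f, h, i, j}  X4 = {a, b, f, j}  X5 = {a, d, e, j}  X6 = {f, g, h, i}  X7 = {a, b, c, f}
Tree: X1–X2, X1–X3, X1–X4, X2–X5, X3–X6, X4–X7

Checking the three conditions: (i) the bags cover all of {a, b, c, d, e, f, g, h, i, j}; (ii) for each edge, some bag contains both endpoints; (iii) the bags containing any fixed vertex form a subtree. All hold, so the decomposition is valid with width 4 − 1 = 3.

Yes; width 3.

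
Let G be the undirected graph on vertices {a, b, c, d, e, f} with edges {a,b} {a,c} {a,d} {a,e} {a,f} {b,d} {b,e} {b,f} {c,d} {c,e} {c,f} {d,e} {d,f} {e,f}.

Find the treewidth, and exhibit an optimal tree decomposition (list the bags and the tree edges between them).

Treewidth 4.
One such decomposition:
Bags: B1 = {a, c, d, e, f}  B2 = {a, b, d, e, f}
Tree: B1–B2

Every bag has size at most 5, so the width is 5 − 1 = 4 and tw(G) ≤ 4. For the lower bound, the 5 vertices {a, c, d, e, f} are pairwise adjacent, and any tree decomposition puts a clique entirely inside one bag — forcing width ≥ 4. The upper and lower bounds meet at 4, so that is the treewidth.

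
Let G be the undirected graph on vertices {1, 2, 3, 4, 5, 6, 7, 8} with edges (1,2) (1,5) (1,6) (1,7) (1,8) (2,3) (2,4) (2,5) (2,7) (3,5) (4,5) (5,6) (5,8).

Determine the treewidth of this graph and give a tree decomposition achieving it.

Every bag has size at most 3, so the width is 3 − 1 = 2 and tw(G) ≤ 2. For the lower bound, the 3 vertices {1, 5, 8} are pairwise adjacent, and any tree decomposition puts a clique entirely inside one bag — forcing width ≥ 2. Therefore the treewidth is 2.

Treewidth 2.
One optimal decomposition is:
Bags: B1 = {1, 2, 5}  B2 = {1, 2, 7}  B3 = {2, 3, 5}  B4 = {1, 5, 6}  B5 = {1, 5, 8}  B6 = {2, 4, 5}
Tree: B1–B2, B1–B3, B1–B4, B1–B5, B1–B6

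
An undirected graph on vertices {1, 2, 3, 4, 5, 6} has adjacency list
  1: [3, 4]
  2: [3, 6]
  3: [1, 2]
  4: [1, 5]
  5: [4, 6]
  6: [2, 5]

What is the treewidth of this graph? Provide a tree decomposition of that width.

Treewidth 2.
One such decomposition:
Bags: B1 = {1, 2, 3}  B2 = {1, 2, 4}  B3 = {2, 4, 5}  B4 = {2, 5, 6}
Tree: B1–B2, B2–B3, B3–B4

Every bag has size at most 3, so the width is 3 − 1 = 2 and tw(G) ≤ 2. Since 2–3–1–4–5–6–2 is a cycle in G, G is not acyclic. Forests are exactly the graphs of treewidth ≤ 1, so tw(G) ≥ 2. Therefore the treewidth is 2.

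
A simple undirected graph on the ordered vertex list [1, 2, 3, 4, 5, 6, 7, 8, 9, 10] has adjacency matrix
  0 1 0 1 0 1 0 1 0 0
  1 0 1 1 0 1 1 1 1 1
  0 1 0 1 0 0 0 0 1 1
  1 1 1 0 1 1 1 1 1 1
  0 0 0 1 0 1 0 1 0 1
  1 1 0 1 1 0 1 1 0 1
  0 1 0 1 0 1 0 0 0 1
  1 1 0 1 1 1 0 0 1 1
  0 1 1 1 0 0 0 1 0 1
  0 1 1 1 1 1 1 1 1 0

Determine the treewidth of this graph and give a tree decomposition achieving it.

Every bag has size at most 5, so the width is 5 − 1 = 4 and tw(G) ≤ 4. Conversely, {1, 2, 4, 6, 8} is a clique of size 5, and the vertices of any clique must share a bag in every tree decomposition; so some bag has ≥ 5 vertices and tw(G) ≥ 4. Therefore the treewidth is 4.

Treewidth 4.
One such decomposition:
Bags: B1 = {2, 4, 8, 9, 10}  B2 = {2, 4, 6, 8, 10}  B3 = {1, 2, 4, 6, 8}  B4 = {2, 4, 6, 7, 10}  B5 = {2, 3, 4, 9, 10}  B6 = {4, 5, 6, 8, 10}
Tree: B1–B2, B2–B3, B2–B4, B1–B5, B2–B6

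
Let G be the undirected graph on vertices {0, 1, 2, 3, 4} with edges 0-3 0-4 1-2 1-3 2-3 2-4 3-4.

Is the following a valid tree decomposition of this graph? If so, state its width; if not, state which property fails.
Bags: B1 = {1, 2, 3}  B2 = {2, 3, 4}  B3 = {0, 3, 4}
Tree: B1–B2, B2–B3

Vertex coverage: the bags together contain {0, 1, 2, 3, 4}, the full vertex set. Edge coverage: each edge of G has both endpoints in at least one bag. Running intersection: for every vertex, the bags containing it form a connected subtree. All three properties hold, so this is a valid tree decomposition of width max|bag| − 1 = 2, and hence tw(G) ≤ 2.

Yes; width 2.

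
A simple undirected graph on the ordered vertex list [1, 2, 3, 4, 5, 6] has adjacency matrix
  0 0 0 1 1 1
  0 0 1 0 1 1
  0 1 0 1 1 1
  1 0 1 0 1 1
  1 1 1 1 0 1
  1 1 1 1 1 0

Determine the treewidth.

A width-3 tree decomposition is:
Bags: B1 = {2, 3, 5, 6}  B2 = {3, 4, 5, 6}  B3 = {1, 4, 5, 6}
Tree: B1–B2, B2–B3
The largest bag has 4 vertices, giving width 3; this decomposition certifies tw(G) ≤ 3. Conversely, {1, 4, 5, 6} is a clique of size 4, and the vertices of any clique must share a bag in every tree decomposition; so some bag has ≥ 4 vertices and tw(G) ≥ 3. Combining the bounds, tw(G) = 3.

3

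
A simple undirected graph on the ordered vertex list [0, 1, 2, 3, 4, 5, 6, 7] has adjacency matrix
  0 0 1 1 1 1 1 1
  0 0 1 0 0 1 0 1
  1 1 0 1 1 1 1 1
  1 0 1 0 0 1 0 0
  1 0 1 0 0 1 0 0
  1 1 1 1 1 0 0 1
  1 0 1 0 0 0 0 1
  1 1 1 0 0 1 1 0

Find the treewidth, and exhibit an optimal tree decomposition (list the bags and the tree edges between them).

Treewidth 3.
One such decomposition:
Bags: B1 = {0, 2, 3, 5}  B2 = {0, 2, 5, 7}  B3 = {1, 2, 5, 7}  B4 = {0, 2, 6, 7}  B5 = {0, 2, 4, 5}
Tree: B1–B2, B2–B3, B2–B4, B2–B5

The largest bag has 4 vertices, giving width 3; this decomposition certifies tw(G) ≤ 3. For the lower bound, the 4 vertices {0, 2, 3, 5} are pairwise adjacent, and any tree decomposition puts a clique entirely inside one bag — forcing width ≥ 3. Therefore the treewidth is 3.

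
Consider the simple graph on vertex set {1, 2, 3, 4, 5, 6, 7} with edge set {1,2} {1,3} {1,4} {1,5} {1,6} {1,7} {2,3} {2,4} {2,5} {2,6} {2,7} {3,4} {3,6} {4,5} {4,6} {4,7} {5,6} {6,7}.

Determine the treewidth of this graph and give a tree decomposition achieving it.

Every bag has size at most 5, so the width is 5 − 1 = 4 and tw(G) ≤ 4. Conversely, {1, 2, 3, 4, 6} is a clique of size 5, and the vertices of any clique must share a bag in every tree decomposition; so some bag has ≥ 5 vertices and tw(G) ≥ 4. Combining the bounds, tw(G) = 4.

Treewidth 4.
One such decomposition:
Bags: B1 = {1, 2, 4, 5, 6}  B2 = {1, 2, 3, 4, 6}  B3 = {1, 2, 4, 6, 7}
Tree: B1–B2, B2–B3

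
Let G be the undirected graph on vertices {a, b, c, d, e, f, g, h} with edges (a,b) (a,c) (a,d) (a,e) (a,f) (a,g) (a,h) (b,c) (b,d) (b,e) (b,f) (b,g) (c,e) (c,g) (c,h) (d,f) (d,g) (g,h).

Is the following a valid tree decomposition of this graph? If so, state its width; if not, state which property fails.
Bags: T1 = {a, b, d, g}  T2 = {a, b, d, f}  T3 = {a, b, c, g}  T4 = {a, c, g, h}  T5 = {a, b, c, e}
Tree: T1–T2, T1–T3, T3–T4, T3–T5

Yes; width 3.

Every vertex of G appears in some bag (union = {a, b, c, d, e, f, g, h}); every edge is covered by a bag; and for each vertex v the set of bags containing v is connected in the bag tree. The decomposition is therefore valid. The largest bag has 4 vertices, so the width is 3.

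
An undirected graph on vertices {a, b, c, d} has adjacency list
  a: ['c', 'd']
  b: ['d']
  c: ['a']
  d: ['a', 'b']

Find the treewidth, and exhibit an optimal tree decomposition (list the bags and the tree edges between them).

Every bag has size at most 2, so the width is 2 − 1 = 1 and tw(G) ≤ 1. Any graph with an edge has treewidth ≥ 1, and G has the edge b–d. Therefore the treewidth is 1.

Treewidth 1.
Bags: B1 = {b, d}  B2 = {a, d}  B3 = {a, c}
Tree: B1–B2, B2–B3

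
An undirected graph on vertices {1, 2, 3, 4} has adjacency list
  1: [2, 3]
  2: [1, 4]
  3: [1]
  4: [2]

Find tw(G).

1

A width-1 tree decomposition is:
Bags: B1 = {1, 3}  B2 = {1, 2}  B3 = {2, 4}
Tree: B1–B2, B2–B3
The largest bag has 2 vertices, giving width 1; this decomposition certifies tw(G) ≤ 1. Since G has at least one edge (e.g. 3–1), it is not an edgeless graph, so tw(G) ≥ 1. Combining the bounds, tw(G) = 1.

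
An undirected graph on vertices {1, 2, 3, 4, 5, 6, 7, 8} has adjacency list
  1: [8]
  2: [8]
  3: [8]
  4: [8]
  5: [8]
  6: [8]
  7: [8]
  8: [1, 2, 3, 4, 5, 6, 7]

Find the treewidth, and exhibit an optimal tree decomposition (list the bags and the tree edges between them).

Each bag holds 2 vertices, so the decomposition has width 1, which upper-bounds the treewidth. Any graph with an edge has treewidth ≥ 1, and G has the edge 8–2. Therefore the treewidth is 1.

Treewidth 1.
One optimal decomposition is:
Bags: B1 = {2, 8}  B2 = {4, 8}  B3 = {5, 8}  B4 = {3, 8}  B5 = {6, 8}  B6 = {7, 8}  B7 = {1, 8}
Tree: B1–B2, B1–B3, B2–B4, B3–B5, B1–B6, B1–B7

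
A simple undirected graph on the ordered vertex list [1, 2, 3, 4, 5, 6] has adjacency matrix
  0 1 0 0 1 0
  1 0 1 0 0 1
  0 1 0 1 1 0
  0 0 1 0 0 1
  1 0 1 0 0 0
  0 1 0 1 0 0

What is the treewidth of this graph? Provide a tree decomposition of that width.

Every bag has size at most 3, so the width is 3 − 1 = 2 and tw(G) ≤ 2. Since 6–4–3–2–6 is a cycle in G, G is not acyclic. Forests are exactly the graphs of treewidth ≤ 1, so tw(G) ≥ 2. Combining the bounds, tw(G) = 2.

Treewidth 2.
One such decomposition:
Bags: B1 = {2, 4, 6}  B2 = {2, 3, 4}  B3 = {1, 2, 3}  B4 = {1, 3, 5}
Tree: B1–B2, B2–B3, B3–B4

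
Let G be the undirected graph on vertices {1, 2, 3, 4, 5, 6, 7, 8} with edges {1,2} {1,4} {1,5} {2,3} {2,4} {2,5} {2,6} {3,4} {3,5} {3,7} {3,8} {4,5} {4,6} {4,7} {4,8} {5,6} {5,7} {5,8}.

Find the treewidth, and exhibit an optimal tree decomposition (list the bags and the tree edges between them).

Treewidth 3.
One optimal decomposition is:
Bags: B1 = {2, 4, 5, 6}  B2 = {1, 2, 4, 5}  B3 = {2, 3, 4, 5}  B4 = {3, 4, 5, 7}  B5 = {3, 4, 5, 8}
Tree: B1–B2, B2–B3, B3–B4, B4–B5

Every bag has size at most 4, so the width is 4 − 1 = 3 and tw(G) ≤ 3. Conversely, {3, 4, 5, 8} is a clique of size 4, and the vertices of any clique must share a bag in every tree decomposition; so some bag has ≥ 4 vertices and tw(G) ≥ 3. The upper and lower bounds meet at 3, so that is the treewidth.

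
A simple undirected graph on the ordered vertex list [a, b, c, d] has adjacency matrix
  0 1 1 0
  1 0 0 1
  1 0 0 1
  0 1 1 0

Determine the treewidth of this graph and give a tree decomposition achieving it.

Treewidth 2.
One such decomposition:
Bags: B1 = {b, c, d}  B2 = {a, b, c}
Tree: B1–B2

Each bag holds 3 vertices, so the decomposition has width 2, which upper-bounds the treewidth. For the lower bound, G contains the cycle b–d–c–a–b, so G is not a forest; only forests have treewidth ≤ 1, hence tw(G) ≥ 2. Hence tw(G) = 2 exactly.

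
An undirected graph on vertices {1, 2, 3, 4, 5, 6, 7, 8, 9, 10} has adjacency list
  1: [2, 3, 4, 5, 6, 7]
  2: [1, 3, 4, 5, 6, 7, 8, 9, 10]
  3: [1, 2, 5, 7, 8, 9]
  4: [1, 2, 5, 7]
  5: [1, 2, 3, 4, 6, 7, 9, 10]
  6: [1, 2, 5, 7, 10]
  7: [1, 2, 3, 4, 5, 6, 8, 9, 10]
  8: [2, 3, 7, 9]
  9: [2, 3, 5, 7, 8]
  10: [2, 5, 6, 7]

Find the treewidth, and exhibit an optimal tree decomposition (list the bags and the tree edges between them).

Treewidth 4.
One optimal decomposition is:
Bags: B1 = {2, 3, 5, 7, 9}  B2 = {1, 2, 3, 5, 7}  B3 = {1, 2, 5, 6, 7}  B4 = {2, 3, 7, 8, 9}  B5 = {1, 2, 4, 5, 7}  B6 = {2, 5, 6, 7, 10}
Tree: B1–B2, B2–B3, B1–B4, B2–B5, B3–B6

Each bag holds 5 vertices, so the decomposition has width 4, which upper-bounds the treewidth. On the other hand G contains the 5-clique {2, 3, 7, 8, 9}. A clique must lie in a single bag of any decomposition, so no decomposition can have width below 4. The upper and lower bounds meet at 4, so that is the treewidth.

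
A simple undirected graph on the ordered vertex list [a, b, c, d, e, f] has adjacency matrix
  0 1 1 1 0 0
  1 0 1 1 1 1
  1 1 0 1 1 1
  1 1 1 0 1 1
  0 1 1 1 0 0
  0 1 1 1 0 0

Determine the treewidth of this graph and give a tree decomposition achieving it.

Treewidth 3.
One such decomposition:
Bags: B1 = {a, b, c, d}  B2 = {b, c, d, e}  B3 = {b, c, d, f}
Tree: B1–B2, B2–B3

Each bag holds 4 vertices, so the decomposition has width 3, which upper-bounds the treewidth. For the lower bound, the 4 vertices {b, c, d, e} are pairwise adjacent, and any tree decomposition puts a clique entirely inside one bag — forcing width ≥ 3. Hence tw(G) = 3 exactly.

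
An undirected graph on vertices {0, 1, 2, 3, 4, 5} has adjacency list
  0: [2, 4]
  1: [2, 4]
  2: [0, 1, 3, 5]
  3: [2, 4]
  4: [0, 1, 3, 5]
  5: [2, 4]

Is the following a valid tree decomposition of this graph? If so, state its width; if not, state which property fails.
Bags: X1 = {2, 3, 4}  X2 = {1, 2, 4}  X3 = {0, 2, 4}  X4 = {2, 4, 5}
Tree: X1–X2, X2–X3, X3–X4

Yes; width 2.

Vertex coverage: the bags together contain {0, 1, 2, 3, 4, 5}, the full vertex set. Edge coverage: each edge of G has both endpoints in at least one bag. Running intersection: for every vertex, the bags containing it form a connected subtree. All three properties hold, so this is a valid tree decomposition of width max|bag| − 1 = 2, and hence tw(G) ≤ 2.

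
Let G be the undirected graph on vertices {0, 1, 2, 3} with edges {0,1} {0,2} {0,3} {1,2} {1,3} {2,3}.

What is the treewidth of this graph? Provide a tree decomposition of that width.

With just one bag of size 4, the width is 4 − 1 = 3, so tw(G) ≤ 3. On the other hand G contains the 4-clique {0, 1, 2, 3}. A clique must lie in a single bag of any decomposition, so no decomposition can have width below 3. Hence tw(G) = 3 exactly.

Treewidth 3.
One such decomposition:
Bags: B1 = {0, 1, 2, 3}
Tree: (single bag)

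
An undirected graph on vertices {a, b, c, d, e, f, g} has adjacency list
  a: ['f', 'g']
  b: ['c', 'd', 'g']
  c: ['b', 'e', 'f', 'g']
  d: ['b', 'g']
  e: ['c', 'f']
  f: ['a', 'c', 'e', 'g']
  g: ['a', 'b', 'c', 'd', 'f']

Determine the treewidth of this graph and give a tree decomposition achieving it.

The largest bag has 3 vertices, giving width 2; this decomposition certifies tw(G) ≤ 2. Conversely, {b, d, g} is a clique of size 3, and the vertices of any clique must share a bag in every tree decomposition; so some bag has ≥ 3 vertices and tw(G) ≥ 2. Combining the bounds, tw(G) = 2.

Treewidth 2.
One such decomposition:
Bags: B1 = {b, c, g}  B2 = {c, f, g}  B3 = {c, e, f}  B4 = {b, d, g}  B5 = {a, f, g}
Tree: B1–B2, B2–B3, B1–B4, B2–B5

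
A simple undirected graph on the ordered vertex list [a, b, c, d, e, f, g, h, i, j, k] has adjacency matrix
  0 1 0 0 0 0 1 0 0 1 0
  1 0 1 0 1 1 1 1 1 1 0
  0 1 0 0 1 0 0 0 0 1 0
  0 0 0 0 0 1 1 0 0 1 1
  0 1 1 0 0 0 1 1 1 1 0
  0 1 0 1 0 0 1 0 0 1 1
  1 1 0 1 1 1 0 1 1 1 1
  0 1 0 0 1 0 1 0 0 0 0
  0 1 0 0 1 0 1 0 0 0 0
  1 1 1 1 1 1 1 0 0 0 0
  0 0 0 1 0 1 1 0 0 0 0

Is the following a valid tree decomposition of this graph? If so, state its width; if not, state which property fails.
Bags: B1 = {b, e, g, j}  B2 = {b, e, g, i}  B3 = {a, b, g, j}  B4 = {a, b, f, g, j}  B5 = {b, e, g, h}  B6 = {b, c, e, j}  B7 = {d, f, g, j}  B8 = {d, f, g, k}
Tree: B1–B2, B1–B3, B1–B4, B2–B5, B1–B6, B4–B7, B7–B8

No — bags containing vertex a are not connected in the tree.

A tree decomposition must satisfy three properties: every vertex lies in some bag; for every edge, both endpoints lie together in some bag; and for every vertex, the bags containing it form a connected subtree. Here bags containing vertex a are not connected in the tree, so the decomposition is invalid.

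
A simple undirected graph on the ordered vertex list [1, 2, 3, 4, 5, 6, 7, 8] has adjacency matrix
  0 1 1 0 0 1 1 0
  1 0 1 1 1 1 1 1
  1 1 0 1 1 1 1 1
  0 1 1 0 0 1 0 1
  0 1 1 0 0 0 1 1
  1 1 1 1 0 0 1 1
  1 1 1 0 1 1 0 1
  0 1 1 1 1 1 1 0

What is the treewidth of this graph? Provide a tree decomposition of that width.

Treewidth 4.
Bags: B1 = {1, 2, 3, 6, 7}  B2 = {2, 3, 6, 7, 8}  B3 = {2, 3, 4, 6, 8}  B4 = {2, 3, 5, 7, 8}
Tree: B1–B2, B2–B3, B2–B4

Each bag holds 5 vertices, so the decomposition has width 4, which upper-bounds the treewidth. Conversely, {2, 3, 5, 7, 8} is a clique of size 5, and the vertices of any clique must share a bag in every tree decomposition; so some bag has ≥ 5 vertices and tw(G) ≥ 4. Combining the bounds, tw(G) = 4.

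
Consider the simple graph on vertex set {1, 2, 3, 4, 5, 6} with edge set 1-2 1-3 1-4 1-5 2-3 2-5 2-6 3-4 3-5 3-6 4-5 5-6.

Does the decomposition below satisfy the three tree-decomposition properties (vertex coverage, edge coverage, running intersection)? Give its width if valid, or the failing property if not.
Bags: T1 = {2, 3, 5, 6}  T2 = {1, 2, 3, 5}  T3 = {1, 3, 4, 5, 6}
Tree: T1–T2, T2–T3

No — bags containing vertex 6 are not connected in the tree.

A tree decomposition must satisfy three properties: every vertex lies in some bag; for every edge, both endpoints lie together in some bag; and for every vertex, the bags containing it form a connected subtree. Here bags containing vertex 6 are not connected in the tree, so the decomposition is invalid.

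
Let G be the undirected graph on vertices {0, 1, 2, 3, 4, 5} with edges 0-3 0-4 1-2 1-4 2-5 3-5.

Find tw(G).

A width-2 tree decomposition is:
Bags: B1 = {1, 2, 4}  B2 = {0, 2, 4}  B3 = {0, 2, 3}  B4 = {2, 3, 5}
Tree: B1–B2, B2–B3, B3–B4
The largest bag has 3 vertices, giving width 2; this decomposition certifies tw(G) ≤ 2. The edges 2–1–4–0–3–5–2 form a cycle, so G is not a tree and its treewidth is at least 2. Hence tw(G) = 2 exactly.

2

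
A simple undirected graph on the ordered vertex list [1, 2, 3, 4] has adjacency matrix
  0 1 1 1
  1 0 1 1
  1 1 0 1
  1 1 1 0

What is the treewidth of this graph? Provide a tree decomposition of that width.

A single bag containing all 4 vertices is trivially a valid decomposition of width 3. For the lower bound, the 4 vertices {1, 2, 3, 4} are pairwise adjacent, and any tree decomposition puts a clique entirely inside one bag — forcing width ≥ 3. Therefore the treewidth is 3.

Treewidth 3.
One optimal decomposition is:
Bags: B1 = {1, 2, 3, 4}
Tree: (single bag)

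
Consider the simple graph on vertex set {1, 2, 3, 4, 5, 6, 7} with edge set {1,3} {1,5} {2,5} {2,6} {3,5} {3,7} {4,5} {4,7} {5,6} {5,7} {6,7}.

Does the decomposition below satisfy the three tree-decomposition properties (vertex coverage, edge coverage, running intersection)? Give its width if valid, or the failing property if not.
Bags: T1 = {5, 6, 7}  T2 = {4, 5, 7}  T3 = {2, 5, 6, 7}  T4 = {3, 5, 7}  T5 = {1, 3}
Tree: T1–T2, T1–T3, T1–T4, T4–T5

A tree decomposition must satisfy three properties: every vertex lies in some bag; for every edge, both endpoints lie together in some bag; and for every vertex, the bags containing it form a connected subtree. Here edge (5,1) lies in no bag, so the decomposition is invalid.

No — edge (5,1) lies in no bag.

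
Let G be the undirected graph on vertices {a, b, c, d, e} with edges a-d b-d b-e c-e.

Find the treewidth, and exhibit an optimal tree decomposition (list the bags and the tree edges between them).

Each bag holds 2 vertices, so the decomposition has width 1, which upper-bounds the treewidth. Any graph with an edge has treewidth ≥ 1, and G has the edge c–e. The upper and lower bounds meet at 1, so that is the treewidth.

Treewidth 1.
Bags: B1 = {c, e}  B2 = {b, e}  B3 = {b, d}  B4 = {a, d}
Tree: B1–B2, B2–B3, B3–B4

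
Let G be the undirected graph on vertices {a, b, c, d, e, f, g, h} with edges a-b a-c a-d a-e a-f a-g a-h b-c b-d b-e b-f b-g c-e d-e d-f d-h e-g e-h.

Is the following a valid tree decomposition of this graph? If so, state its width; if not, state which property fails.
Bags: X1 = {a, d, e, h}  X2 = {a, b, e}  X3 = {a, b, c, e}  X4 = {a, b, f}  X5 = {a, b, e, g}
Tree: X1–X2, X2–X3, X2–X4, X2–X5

A tree decomposition must satisfy three properties: every vertex lies in some bag; for every edge, both endpoints lie together in some bag; and for every vertex, the bags containing it form a connected subtree. Here edge (d,b) lies in no bag, so the decomposition is invalid.

No — edge (d,b) lies in no bag.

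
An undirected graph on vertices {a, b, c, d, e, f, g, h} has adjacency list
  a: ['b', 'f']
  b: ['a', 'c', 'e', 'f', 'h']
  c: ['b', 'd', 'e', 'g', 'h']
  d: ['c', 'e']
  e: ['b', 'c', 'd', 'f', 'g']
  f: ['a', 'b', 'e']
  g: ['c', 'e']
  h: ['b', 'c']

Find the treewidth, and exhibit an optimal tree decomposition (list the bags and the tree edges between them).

Each bag holds 3 vertices, so the decomposition has width 2, which upper-bounds the treewidth. For the lower bound, the 3 vertices {c, d, e} are pairwise adjacent, and any tree decomposition puts a clique entirely inside one bag — forcing width ≥ 2. Combining the bounds, tw(G) = 2.

Treewidth 2.
Bags: B1 = {b, e, f}  B2 = {b, c, e}  B3 = {a, b, f}  B4 = {c, e, g}  B5 = {b, c, h}  B6 = {c, d, e}
Tree: B1–B2, B1–B3, B2–B4, B2–B5, B2–B6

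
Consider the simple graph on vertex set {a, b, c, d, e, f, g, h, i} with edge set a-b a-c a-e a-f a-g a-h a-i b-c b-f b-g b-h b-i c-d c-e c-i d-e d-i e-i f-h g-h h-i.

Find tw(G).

3

A width-3 tree decomposition is:
Bags: B1 = {a, c, e, i}  B2 = {a, b, c, i}  B3 = {a, b, h, i}  B4 = {a, b, f, h}  B5 = {a, b, g, h}  B6 = {c, d, e, i}
Tree: B1–B2, B2–B3, B3–B4, B3–B5, B1–B6
Every bag has size at most 4, so the width is 4 − 1 = 3 and tw(G) ≤ 3. For the lower bound, the 4 vertices {c, d, e, i} are pairwise adjacent, and any tree decomposition puts a clique entirely inside one bag — forcing width ≥ 3. Combining the bounds, tw(G) = 3.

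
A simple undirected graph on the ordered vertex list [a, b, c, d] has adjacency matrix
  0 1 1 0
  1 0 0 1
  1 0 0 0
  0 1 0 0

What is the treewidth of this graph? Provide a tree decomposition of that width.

Each bag holds 2 vertices, so the decomposition has width 1, which upper-bounds the treewidth. Since G has at least one edge (e.g. a–c), it is not an edgeless graph, so tw(G) ≥ 1. Combining the bounds, tw(G) = 1.

Treewidth 1.
One such decomposition:
Bags: B1 = {a, c}  B2 = {a, b}  B3 = {b, d}
Tree: B1–B2, B2–B3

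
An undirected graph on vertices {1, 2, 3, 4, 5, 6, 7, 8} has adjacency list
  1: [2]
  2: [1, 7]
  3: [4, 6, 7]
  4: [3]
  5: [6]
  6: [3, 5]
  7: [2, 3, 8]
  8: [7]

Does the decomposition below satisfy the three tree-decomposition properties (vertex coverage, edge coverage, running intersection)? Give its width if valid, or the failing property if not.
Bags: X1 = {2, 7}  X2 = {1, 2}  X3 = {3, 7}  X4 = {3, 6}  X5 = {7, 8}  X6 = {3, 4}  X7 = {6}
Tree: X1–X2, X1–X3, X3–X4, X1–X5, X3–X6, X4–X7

No — vertex 5 appears in no bag.

A tree decomposition must satisfy three properties: every vertex lies in some bag; for every edge, both endpoints lie together in some bag; and for every vertex, the bags containing it form a connected subtree. Here vertex 5 appears in no bag, so the decomposition is invalid.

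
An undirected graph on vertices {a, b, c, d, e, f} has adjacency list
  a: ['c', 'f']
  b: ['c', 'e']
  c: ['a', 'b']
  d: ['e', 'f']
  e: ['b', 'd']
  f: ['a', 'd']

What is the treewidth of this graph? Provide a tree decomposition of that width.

Treewidth 2.
Bags: B1 = {a, d, f}  B2 = {a, c, d}  B3 = {b, c, d}  B4 = {b, d, e}
Tree: B1–B2, B2–B3, B3–B4

The largest bag has 3 vertices, giving width 2; this decomposition certifies tw(G) ≤ 2. The edges d–f–a–c–b–e–d form a cycle, so G is not a tree and its treewidth is at least 2. Combining the bounds, tw(G) = 2.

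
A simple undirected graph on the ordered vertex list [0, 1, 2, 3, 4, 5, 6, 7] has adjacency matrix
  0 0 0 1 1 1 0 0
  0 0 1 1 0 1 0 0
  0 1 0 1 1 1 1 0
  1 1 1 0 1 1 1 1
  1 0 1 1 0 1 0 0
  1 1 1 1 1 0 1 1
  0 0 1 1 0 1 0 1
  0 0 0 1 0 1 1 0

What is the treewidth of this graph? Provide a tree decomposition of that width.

Each bag holds 4 vertices, so the decomposition has width 3, which upper-bounds the treewidth. Conversely, {0, 3, 4, 5} is a clique of size 4, and the vertices of any clique must share a bag in every tree decomposition; so some bag has ≥ 4 vertices and tw(G) ≥ 3. Combining the bounds, tw(G) = 3.

Treewidth 3.
One optimal decomposition is:
Bags: B1 = {2, 3, 4, 5}  B2 = {2, 3, 5, 6}  B3 = {3, 5, 6, 7}  B4 = {0, 3, 4, 5}  B5 = {1, 2, 3, 5}
Tree: B1–B2, B2–B3, B1–B4, B1–B5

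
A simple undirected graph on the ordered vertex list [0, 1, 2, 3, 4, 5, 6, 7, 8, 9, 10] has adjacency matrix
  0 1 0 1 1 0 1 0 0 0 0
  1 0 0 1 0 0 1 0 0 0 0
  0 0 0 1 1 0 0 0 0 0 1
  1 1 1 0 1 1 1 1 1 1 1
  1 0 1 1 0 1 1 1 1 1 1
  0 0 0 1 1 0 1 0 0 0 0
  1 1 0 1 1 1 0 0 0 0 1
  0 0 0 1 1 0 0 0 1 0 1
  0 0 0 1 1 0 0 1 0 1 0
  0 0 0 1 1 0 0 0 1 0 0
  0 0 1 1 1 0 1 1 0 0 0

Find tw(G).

A width-3 tree decomposition is:
Bags: B1 = {3, 4, 7, 10}  B2 = {2, 3, 4, 10}  B3 = {3, 4, 7, 8}  B4 = {3, 4, 6, 10}  B5 = {0, 3, 4, 6}  B6 = {3, 4, 8, 9}  B7 = {3, 4, 5, 6}  B8 = {0, 1, 3, 6}
Tree: B1–B2, B1–B3, B2–B4, B4–B5, B3–B6, B4–B7, B5–B8
Each bag holds 4 vertices, so the decomposition has width 3, which upper-bounds the treewidth. For the lower bound, the 4 vertices {0, 1, 3, 6} are pairwise adjacent, and any tree decomposition puts a clique entirely inside one bag — forcing width ≥ 3. Hence tw(G) = 3 exactly.

3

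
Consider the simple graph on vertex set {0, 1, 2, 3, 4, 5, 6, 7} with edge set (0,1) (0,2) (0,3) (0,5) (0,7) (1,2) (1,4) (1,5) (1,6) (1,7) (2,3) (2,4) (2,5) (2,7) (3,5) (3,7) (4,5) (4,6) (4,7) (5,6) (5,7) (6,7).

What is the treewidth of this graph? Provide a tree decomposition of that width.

Every bag has size at most 5, so the width is 5 − 1 = 4 and tw(G) ≤ 4. Conversely, {0, 1, 2, 5, 7} is a clique of size 5, and the vertices of any clique must share a bag in every tree decomposition; so some bag has ≥ 5 vertices and tw(G) ≥ 4. Combining the bounds, tw(G) = 4.

Treewidth 4.
One such decomposition:
Bags: B1 = {1, 4, 5, 6, 7}  B2 = {1, 2, 4, 5, 7}  B3 = {0, 1, 2, 5, 7}  B4 = {0, 2, 3, 5, 7}
Tree: B1–B2, B2–B3, B3–B4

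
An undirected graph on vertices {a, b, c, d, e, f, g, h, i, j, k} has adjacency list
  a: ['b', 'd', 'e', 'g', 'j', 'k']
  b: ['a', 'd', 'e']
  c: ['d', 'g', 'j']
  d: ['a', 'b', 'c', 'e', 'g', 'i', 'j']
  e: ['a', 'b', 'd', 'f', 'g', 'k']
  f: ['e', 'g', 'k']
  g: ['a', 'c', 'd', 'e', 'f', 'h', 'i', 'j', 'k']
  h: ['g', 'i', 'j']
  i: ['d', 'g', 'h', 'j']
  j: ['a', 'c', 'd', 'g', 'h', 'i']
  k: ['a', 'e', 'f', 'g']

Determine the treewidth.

3

A width-3 tree decomposition is:
Bags: B1 = {a, d, e, g}  B2 = {a, d, g, j}  B3 = {d, g, i, j}  B4 = {a, b, d, e}  B5 = {a, e, g, k}  B6 = {e, f, g, k}  B7 = {g, h, i, j}  B8 = {c, d, g, j}
Tree: B1–B2, B2–B3, B1–B4, B1–B5, B5–B6, B3–B7, B2–B8
Each bag holds 4 vertices, so the decomposition has width 3, which upper-bounds the treewidth. For the lower bound, the 4 vertices {c, d, g, j} are pairwise adjacent, and any tree decomposition puts a clique entirely inside one bag — forcing width ≥ 3. Hence tw(G) = 3 exactly.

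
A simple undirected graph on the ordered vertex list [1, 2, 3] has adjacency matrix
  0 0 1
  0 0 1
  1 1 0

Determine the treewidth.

A width-1 tree decomposition is:
Bags: B1 = {2, 3}  B2 = {1, 3}
Tree: B1–B2
The largest bag has 2 vertices, giving width 1; this decomposition certifies tw(G) ≤ 1. G has an edge, so its treewidth is at least 1. Hence tw(G) = 1 exactly.

1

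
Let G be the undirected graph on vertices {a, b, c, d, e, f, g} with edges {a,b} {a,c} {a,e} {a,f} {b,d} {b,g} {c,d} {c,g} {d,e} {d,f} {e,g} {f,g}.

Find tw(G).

A width-3 tree decomposition is:
Bags: B1 = {a, d, e, g}  B2 = {a, c, d, g}  B3 = {a, d, f, g}  B4 = {a, b, d, g}
Tree: B1–B2, B2–B3, B3–B4
Every bag has size at most 4, so the width is 4 − 1 = 3 and tw(G) ≤ 3. For the lower bound: the 4 vertex sets {a,e}, {c,g}, {d}, {f} are disjoint, each induces a connected subgraph, and every pair is joined by at least one edge of G. Contracting each set to a single vertex therefore yields K_{4} as a minor, and since treewidth is minor-monotone, tw(G) ≥ tw(K_{4}) = 3. Hence tw(G) = 3 exactly.

3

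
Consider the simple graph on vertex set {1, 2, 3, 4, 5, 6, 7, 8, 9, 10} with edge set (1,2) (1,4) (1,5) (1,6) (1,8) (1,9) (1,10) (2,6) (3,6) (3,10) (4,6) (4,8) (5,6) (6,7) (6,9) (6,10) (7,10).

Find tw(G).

2

A width-2 tree decomposition is:
Bags: B1 = {1, 6, 10}  B2 = {6, 7, 10}  B3 = {1, 6, 9}  B4 = {1, 4, 6}  B5 = {1, 5, 6}  B6 = {1, 4, 8}  B7 = {1, 2, 6}  B8 = {3, 6, 10}
Tree: B1–B2, B1–B3, B1–B4, B1–B5, B4–B6, B4–B7, B1–B8
The largest bag has 3 vertices, giving width 2; this decomposition certifies tw(G) ≤ 2. For the lower bound, the 3 vertices {1, 4, 8} are pairwise adjacent, and any tree decomposition puts a clique entirely inside one bag — forcing width ≥ 2. Hence tw(G) = 2 exactly.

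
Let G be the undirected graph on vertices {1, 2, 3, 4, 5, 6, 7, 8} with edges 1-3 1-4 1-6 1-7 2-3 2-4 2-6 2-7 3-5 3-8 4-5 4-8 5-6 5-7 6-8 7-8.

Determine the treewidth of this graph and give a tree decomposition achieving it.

Each bag holds 5 vertices, so the decomposition has width 4, which upper-bounds the treewidth. For the lower bound: the 5 vertex sets {1,7}, {2,3}, {6,8}, {4}, {5} are disjoint, each induces a connected subgraph, and every pair is joined by at least one edge of G. Contracting each set to a single vertex therefore yields K_{5} as a minor, and since treewidth is minor-monotone, tw(G) ≥ tw(K_{5}) = 4. Combining the bounds, tw(G) = 4.

Treewidth 4.
Bags: B1 = {1, 3, 4, 6, 7}  B2 = {2, 3, 4, 6, 7}  B3 = {3, 4, 6, 7, 8}  B4 = {3, 4, 5, 6, 7}
Tree: B1–B2, B2–B3, B3–B4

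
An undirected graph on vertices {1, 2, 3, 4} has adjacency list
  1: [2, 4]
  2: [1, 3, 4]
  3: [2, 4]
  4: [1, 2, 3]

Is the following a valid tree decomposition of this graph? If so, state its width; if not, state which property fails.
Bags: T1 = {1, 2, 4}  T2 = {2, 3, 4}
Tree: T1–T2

Every vertex of G appears in some bag (union = {1, 2, 3, 4}); every edge is covered by a bag; and for each vertex v the set of bags containing v is connected in the bag tree. The decomposition is therefore valid. The largest bag has 3 vertices, so the width is 2.

Yes; width 2.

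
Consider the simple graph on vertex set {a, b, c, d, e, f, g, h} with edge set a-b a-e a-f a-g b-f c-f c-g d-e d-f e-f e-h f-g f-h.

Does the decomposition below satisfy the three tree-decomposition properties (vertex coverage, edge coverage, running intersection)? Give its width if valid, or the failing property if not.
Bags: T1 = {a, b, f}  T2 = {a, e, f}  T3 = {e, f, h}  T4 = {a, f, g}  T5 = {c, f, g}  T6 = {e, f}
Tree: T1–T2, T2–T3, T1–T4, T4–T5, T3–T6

A tree decomposition must satisfy three properties: every vertex lies in some bag; for every edge, both endpoints lie together in some bag; and for every vertex, the bags containing it form a connected subtree. Here vertex d appears in no bag, so the decomposition is invalid.

No — vertex d appears in no bag.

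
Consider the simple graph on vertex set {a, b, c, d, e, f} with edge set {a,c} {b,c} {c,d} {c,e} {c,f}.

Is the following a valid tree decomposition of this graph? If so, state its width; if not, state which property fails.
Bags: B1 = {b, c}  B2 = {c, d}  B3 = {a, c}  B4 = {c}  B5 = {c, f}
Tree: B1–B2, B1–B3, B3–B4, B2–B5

No — vertex e appears in no bag.

A tree decomposition must satisfy three properties: every vertex lies in some bag; for every edge, both endpoints lie together in some bag; and for every vertex, the bags containing it form a connected subtree. Here vertex e appears in no bag, so the decomposition is invalid.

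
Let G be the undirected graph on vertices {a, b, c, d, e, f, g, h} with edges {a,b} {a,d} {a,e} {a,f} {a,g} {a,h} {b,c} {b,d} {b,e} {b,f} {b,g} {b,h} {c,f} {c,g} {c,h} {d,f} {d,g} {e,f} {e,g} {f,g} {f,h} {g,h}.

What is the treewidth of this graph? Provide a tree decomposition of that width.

Every bag has size at most 5, so the width is 5 − 1 = 4 and tw(G) ≤ 4. For the lower bound, the 5 vertices {b, c, f, g, h} are pairwise adjacent, and any tree decomposition puts a clique entirely inside one bag — forcing width ≥ 4. The upper and lower bounds meet at 4, so that is the treewidth.

Treewidth 4.
One such decomposition:
Bags: B1 = {a, b, d, f, g}  B2 = {a, b, e, f, g}  B3 = {a, b, f, g, h}  B4 = {b, c, f, g, h}
Tree: B1–B2, B2–B3, B3–B4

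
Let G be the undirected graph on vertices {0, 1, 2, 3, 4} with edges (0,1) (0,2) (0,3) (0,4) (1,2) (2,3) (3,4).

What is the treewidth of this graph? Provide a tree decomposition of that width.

Each bag holds 3 vertices, so the decomposition has width 2, which upper-bounds the treewidth. For the lower bound, the 3 vertices {0, 1, 2} are pairwise adjacent, and any tree decomposition puts a clique entirely inside one bag — forcing width ≥ 2. Combining the bounds, tw(G) = 2.

Treewidth 2.
One such decomposition:
Bags: B1 = {0, 2, 3}  B2 = {0, 1, 2}  B3 = {0, 3, 4}
Tree: B1–B2, B1–B3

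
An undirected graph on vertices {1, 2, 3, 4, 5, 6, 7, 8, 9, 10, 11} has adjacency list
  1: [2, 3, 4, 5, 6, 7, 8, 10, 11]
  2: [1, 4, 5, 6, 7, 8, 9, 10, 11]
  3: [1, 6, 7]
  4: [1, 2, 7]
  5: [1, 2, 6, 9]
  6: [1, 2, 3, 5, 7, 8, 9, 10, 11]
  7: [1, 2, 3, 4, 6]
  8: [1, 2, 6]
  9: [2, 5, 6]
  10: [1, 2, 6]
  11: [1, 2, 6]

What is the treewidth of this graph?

A width-3 tree decomposition is:
Bags: B1 = {1, 2, 6, 7}  B2 = {1, 2, 6, 8}  B3 = {1, 2, 4, 7}  B4 = {1, 2, 5, 6}  B5 = {2, 5, 6, 9}  B6 = {1, 2, 6, 10}  B7 = {1, 2, 6, 11}  B8 = {1, 3, 6, 7}
Tree: B1–B2, B1–B3, B2–B4, B4–B5, B4–B6, B6–B7, B1–B8
Each bag holds 4 vertices, so the decomposition has width 3, which upper-bounds the treewidth. For the lower bound, the 4 vertices {1, 2, 4, 7} are pairwise adjacent, and any tree decomposition puts a clique entirely inside one bag — forcing width ≥ 3. Hence tw(G) = 3 exactly.

3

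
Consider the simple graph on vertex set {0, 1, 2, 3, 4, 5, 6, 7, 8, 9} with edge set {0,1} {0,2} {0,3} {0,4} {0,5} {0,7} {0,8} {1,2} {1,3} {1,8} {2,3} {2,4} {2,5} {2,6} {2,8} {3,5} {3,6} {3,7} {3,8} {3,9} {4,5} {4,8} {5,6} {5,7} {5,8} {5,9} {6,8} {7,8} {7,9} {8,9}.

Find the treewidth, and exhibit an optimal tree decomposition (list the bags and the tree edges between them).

Treewidth 4.
One optimal decomposition is:
Bags: B1 = {0, 2, 3, 5, 8}  B2 = {2, 3, 5, 6, 8}  B3 = {0, 1, 2, 3, 8}  B4 = {0, 3, 5, 7, 8}  B5 = {3, 5, 7, 8, 9}  B6 = {0, 2, 4, 5, 8}
Tree: B1–B2, B1–B3, B1–B4, B4–B5, B1–B6

Each bag holds 5 vertices, so the decomposition has width 4, which upper-bounds the treewidth. For the lower bound, the 5 vertices {0, 1, 2, 3, 8} are pairwise adjacent, and any tree decomposition puts a clique entirely inside one bag — forcing width ≥ 4. Therefore the treewidth is 4.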